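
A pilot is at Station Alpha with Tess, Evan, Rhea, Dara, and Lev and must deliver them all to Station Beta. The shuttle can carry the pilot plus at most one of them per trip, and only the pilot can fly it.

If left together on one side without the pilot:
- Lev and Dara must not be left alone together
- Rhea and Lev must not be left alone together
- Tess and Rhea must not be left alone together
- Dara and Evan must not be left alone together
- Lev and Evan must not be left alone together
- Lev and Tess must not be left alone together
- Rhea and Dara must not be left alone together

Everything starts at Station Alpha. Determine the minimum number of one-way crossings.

Whatever the first load, the items left behind include a forbidden pair without the pilot. No opening move is safe, so no plan exists.

impossible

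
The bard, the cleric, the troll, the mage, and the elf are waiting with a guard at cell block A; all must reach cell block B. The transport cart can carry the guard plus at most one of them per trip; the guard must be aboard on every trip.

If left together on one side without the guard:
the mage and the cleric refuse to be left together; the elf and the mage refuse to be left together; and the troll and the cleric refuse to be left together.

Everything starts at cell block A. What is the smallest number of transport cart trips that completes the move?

impossible

Whatever the first load, the items left behind include a forbidden pair without the guard. No opening move is safe, so no plan exists.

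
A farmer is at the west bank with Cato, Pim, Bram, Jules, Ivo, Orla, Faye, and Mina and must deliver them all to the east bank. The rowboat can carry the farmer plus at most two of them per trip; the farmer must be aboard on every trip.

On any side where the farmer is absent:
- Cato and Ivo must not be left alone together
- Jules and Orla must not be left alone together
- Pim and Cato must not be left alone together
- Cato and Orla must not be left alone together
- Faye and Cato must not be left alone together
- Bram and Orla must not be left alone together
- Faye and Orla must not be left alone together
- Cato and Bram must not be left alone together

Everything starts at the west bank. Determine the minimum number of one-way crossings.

13

Counting alone: the farmer can take at most 2 across per trip to the east bank, so moving all 8 needs at least 4 loaded trips out, with a return between consecutive ones — at least 7 crossings.
The safety rule pushes this higher. Following every safe sequence of crossings, the most of the 8 that can be at the east bank as the rowboat arrives there on crossings 7, 9, 11 is 5, 6, 7 respectively — never all 8.
So no plan with fewer than 13 crossings exists, and this one achieves 13:
1. Farmer goes to the east bank with Cato and Orla.  [the west bank: Bram, Faye, Ivo, Jules, Mina, Pim | the east bank: Cato, Orla]
2. Farmer goes back to the west bank with Cato.  [the west bank: Bram, Cato, Faye, Ivo, Jules, Mina, Pim | the east bank: Orla]
3. Farmer goes to the east bank with Cato and Pim.  [the west bank: Bram, Faye, Ivo, Jules, Mina | the east bank: Cato, Orla, Pim]
4. Farmer goes back to the west bank with Cato.  [the west bank: Bram, Cato, Faye, Ivo, Jules, Mina | the east bank: Orla, Pim]
5. Farmer goes to the east bank with Cato and Ivo.  [the west bank: Bram, Faye, Jules, Mina | the east bank: Cato, Ivo, Orla, Pim]
6. Farmer goes back to the west bank with Cato.  [the west bank: Bram, Cato, Faye, Jules, Mina | the east bank: Ivo, Orla, Pim]
7. Farmer goes to the east bank with Cato and Mina.  [the west bank: Bram, Faye, Jules | the east bank: Cato, Ivo, Mina, Orla, Pim]
8. Farmer goes back to the west bank with Cato.  [the west bank: Bram, Cato, Faye, Jules | the east bank: Ivo, Mina, Orla, Pim]
9. Farmer goes to the east bank with Bram and Faye.  [the west bank: Cato, Jules | the east bank: Bram, Faye, Ivo, Mina, Orla, Pim]
10. Farmer goes back to the west bank with Orla.  [the west bank: Cato, Jules, Orla | the east bank: Bram, Faye, Ivo, Mina, Pim]
11. Farmer goes to the east bank with Cato and Jules.  [the west bank: Orla | the east bank: Bram, Cato, Faye, Ivo, Jules, Mina, Pim]
12. Farmer goes back to the west bank with Cato.  [the west bank: Cato, Orla | the east bank: Bram, Faye, Ivo, Jules, Mina, Pim]
13. Farmer goes to the east bank with Cato and Orla.  [the west bank: — | the east bank: Bram, Cato, Faye, Ivo, Jules, Mina, Orla, Pim]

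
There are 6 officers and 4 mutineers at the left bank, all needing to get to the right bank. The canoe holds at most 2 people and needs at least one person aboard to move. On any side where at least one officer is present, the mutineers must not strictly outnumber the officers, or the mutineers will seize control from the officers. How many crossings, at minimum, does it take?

17

Counting alone: each trip to the right bank takes at most 2 across and each return brings at least 1 back, so after t trips out (and t−1 returns) at most 2t − (t−1) of the 10 are across; that first reaches 10 at t = 9, so at least 17 crossings are needed.
The plan below uses exactly 17 crossings, so it is optimal:
1. 2 mutineers → the right bank.  (the left bank: 6O 2M; the right bank: 0O 2M)
2. 1 mutineer ← the left bank.  (the left bank: 6O 3M; the right bank: 0O 1M)
3. 2 mutineers → the right bank.  (the left bank: 6O 1M; the right bank: 0O 3M)
4. 1 mutineer ← the left bank.  (the left bank: 6O 2M; the right bank: 0O 2M)
5. 2 officers → the right bank.  (the left bank: 4O 2M; the right bank: 2O 2M)
6. 1 mutineer ← the left bank.  (the left bank: 4O 3M; the right bank: 2O 1M)
7. 1 officer and 1 mutineer → the right bank.  (the left bank: 3O 2M; the right bank: 3O 2M)
8. 1 mutineer ← the left bank.  (the left bank: 3O 3M; the right bank: 3O 1M)
9. 2 mutineers → the right bank.  (the left bank: 3O 1M; the right bank: 3O 3M)
10. 1 mutineer ← the left bank.  (the left bank: 3O 2M; the right bank: 3O 2M)
11. 1 officer and 1 mutineer → the right bank.  (the left bank: 2O 1M; the right bank: 4O 3M)
12. 1 mutineer ← the left bank.  (the left bank: 2O 2M; the right bank: 4O 2M)
13. 2 mutineers → the right bank.  (the left bank: 2O 0M; the right bank: 4O 4M)
14. 1 mutineer ← the left bank.  (the left bank: 2O 1M; the right bank: 4O 3M)
15. 1 officer and 1 mutineer → the right bank.  (the left bank: 1O 0M; the right bank: 5O 4M)
16. 1 mutineer ← the left bank.  (the left bank: 1O 1M; the right bank: 5O 3M)
17. 1 officer and 1 mutineer → the right bank.  (the left bank: 0O 0M; the right bank: 6O 4M)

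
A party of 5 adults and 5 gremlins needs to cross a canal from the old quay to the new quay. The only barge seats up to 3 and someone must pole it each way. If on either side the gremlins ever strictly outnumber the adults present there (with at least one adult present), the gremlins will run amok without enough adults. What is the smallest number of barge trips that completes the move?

11

Counting alone: each trip to the new quay takes at most 3 across and each return brings at least 1 back, so after t trips out (and t−1 returns) at most 3t − (t−1) of the 10 are across; that first reaches 10 at t = 5, so at least 9 crossings are needed.
The safety rule pushes this higher. Following every safe sequence of crossings, the most of the 10 that can be at the new quay as the barge arrives there on crossing 9 is 9 — never all 10.
So no plan with fewer than 11 crossings exists, and this one achieves 11:
1. 2 gremlins → the new quay.  (the old quay: 5A 3G; the new quay: 0A 2G)
2. 1 gremlin ← the old quay.  (the old quay: 5A 4G; the new quay: 0A 1G)
3. 3 gremlins → the new quay.  (the old quay: 5A 1G; the new quay: 0A 4G)
4. 1 gremlin ← the old quay.  (the old quay: 5A 2G; the new quay: 0A 3G)
5. 3 adults → the new quay.  (the old quay: 2A 2G; the new quay: 3A 3G)
6. 1 adult and 1 gremlin ← the old quay.  (the old quay: 3A 3G; the new quay: 2A 2G)
7. 3 adults → the new quay.  (the old quay: 0A 3G; the new quay: 5A 2G)
8. 1 gremlin ← the old quay.  (the old quay: 0A 4G; the new quay: 5A 1G)
9. 2 gremlins → the new quay.  (the old quay: 0A 2G; the new quay: 5A 3G)
10. 1 gremlin ← the old quay.  (the old quay: 0A 3G; the new quay: 5A 2G)
11. 3 gremlins → the new quay.  (the old quay: 0A 0G; the new quay: 5A 5G)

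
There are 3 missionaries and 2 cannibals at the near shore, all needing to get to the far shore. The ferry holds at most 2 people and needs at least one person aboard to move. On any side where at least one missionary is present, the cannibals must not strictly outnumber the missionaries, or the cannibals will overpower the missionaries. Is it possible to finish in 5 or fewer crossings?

No

Counting alone: each trip to the far shore takes at most 2 across and each return brings at least 1 back, so after t trips out (and t−1 returns) at most 2t − (t−1) of the 5 are across; that first reaches 5 at t = 4, so at least 7 crossings are needed.
Since 5 < 7, 5 crossings cannot be enough. (The shortest complete plan in fact takes 7:)
1. 2 cannibals → the far shore.  (the near shore: 3M 0C; the far shore: 0M 2C)
2. 1 cannibal ← the near shore.  (the near shore: 3M 1C; the far shore: 0M 1C)
3. 2 missionaries → the far shore.  (the near shore: 1M 1C; the far shore: 2M 1C)
4. 1 missionary ← the near shore.  (the near shore: 2M 1C; the far shore: 1M 1C)
5. 1 missionary and 1 cannibal → the far shore.  (the near shore: 1M 0C; the far shore: 2M 2C)
6. 1 cannibal ← the near shore.  (the near shore: 1M 1C; the far shore: 2M 1C)
7. 1 missionary and 1 cannibal → the far shore.  (the near shore: 0M 0C; the far shore: 3M 2C)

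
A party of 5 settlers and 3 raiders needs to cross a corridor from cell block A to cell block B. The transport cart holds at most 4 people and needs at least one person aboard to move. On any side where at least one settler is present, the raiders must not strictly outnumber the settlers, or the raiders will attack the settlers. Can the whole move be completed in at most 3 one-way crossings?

No

Counting alone: each trip to cell block B takes at most 4 across and each return brings at least 1 back, so after t trips out (and t−1 returns) at most 4t − (t−1) of the 8 are across; that first reaches 8 at t = 3, so at least 5 crossings are needed.
Since 3 < 5, 3 crossings cannot be enough. (The shortest complete plan in fact takes 5:)
1. 2 raiders → cell block B.  (cell block A: 5S 1R; cell block B: 0S 2R)
2. 1 raider ← cell block A.  (cell block A: 5S 2R; cell block B: 0S 1R)
3. 3 settlers and 1 raider → cell block B.  (cell block A: 2S 1R; cell block B: 3S 2R)
4. 1 raider ← cell block A.  (cell block A: 2S 2R; cell block B: 3S 1R)
5. 2 settlers and 2 raiders → cell block B.  (cell block A: 0S 0R; cell block B: 5S 3R)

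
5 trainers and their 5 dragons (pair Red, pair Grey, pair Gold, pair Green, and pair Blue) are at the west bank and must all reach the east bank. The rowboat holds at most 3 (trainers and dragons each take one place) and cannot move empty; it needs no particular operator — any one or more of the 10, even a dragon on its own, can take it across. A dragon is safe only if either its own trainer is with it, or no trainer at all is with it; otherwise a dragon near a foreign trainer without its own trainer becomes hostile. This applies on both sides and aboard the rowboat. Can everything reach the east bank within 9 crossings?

No

Counting alone: each trip to the east bank takes at most 3 across and each return brings at least 1 back, so after t trips out (and t−1 returns) at most 3t − (t−1) of the 10 are across; that first reaches 10 at t = 5, so at least 9 crossings are needed.
The safety rule pushes this higher. Following every safe sequence of crossings, the most of the 10 that can be at the east bank as the rowboat arrives there on crossing 9 is 9 — never all 10.
So the move cannot be finished within 9 crossings. (The shortest complete plan takes 11:)
1. dragon Red and trainer Red cross → the east bank.
2. trainer Red crosses ← the west bank.
3. dragon Gold, dragon Green, and dragon Grey cross → the east bank.
4. dragon Red crosses ← the west bank.
5. trainer Gold, trainer Green, and trainer Grey cross → the east bank.
6. dragon Grey and trainer Grey cross ← the west bank.
7. trainer Blue, trainer Grey, and trainer Red cross → the east bank.
8. dragon Gold crosses ← the west bank.
9. dragon Grey and dragon Red cross → the east bank.
10. dragon Red crosses ← the west bank.
11. dragon Blue, dragon Gold, and dragon Red cross → the east bank.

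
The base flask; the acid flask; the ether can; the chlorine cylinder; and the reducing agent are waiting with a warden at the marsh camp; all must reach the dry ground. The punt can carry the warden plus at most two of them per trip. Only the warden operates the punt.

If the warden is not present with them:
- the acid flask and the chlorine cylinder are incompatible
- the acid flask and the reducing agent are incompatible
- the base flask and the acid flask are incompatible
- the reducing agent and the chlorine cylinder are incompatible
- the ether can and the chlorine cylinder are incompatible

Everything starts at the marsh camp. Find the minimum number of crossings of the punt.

7

Counting alone: the warden can take at most 2 across per trip to the dry ground, so moving all 5 needs at least 3 loaded trips out, with a return between consecutive ones — at least 5 crossings.
The safety rule pushes this higher. Following every safe sequence of crossings, the most of the 5 that can be at the dry ground as the punt arrives there on crossing 5 is 4 — never all 5.
So no plan with fewer than 7 crossings exists, and this one achieves 7:
1. Warden goes to the dry ground with the acid flask and the chlorine cylinder.
2. Warden goes back to the marsh camp with the acid flask.
3. Warden goes to the dry ground with the acid flask and the base flask.
4. Warden goes back to the marsh camp with the acid flask.
5. Warden goes to the dry ground with the ether can and the reducing agent.
6. Warden goes back to the marsh camp with the chlorine cylinder.
7. Warden goes to the dry ground with the acid flask and the chlorine cylinder.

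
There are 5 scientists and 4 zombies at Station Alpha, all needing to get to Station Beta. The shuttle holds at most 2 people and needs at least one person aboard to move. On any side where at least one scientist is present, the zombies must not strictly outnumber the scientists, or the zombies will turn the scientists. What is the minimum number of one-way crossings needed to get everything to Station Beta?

15

Counting alone: each trip to Station Beta takes at most 2 across and each return brings at least 1 back, so after t trips out (and t−1 returns) at most 2t − (t−1) of the 9 are across; that first reaches 9 at t = 8, so at least 15 crossings are needed.
The plan below uses exactly 15 crossings, so it is optimal:
1. 2 zombies → Station Beta.  (Station Alpha: 5S 2Z; Station Beta: 0S 2Z)
2. 1 zombie ← Station Alpha.  (Station Alpha: 5S 3Z; Station Beta: 0S 1Z)
3. 2 zombies → Station Beta.  (Station Alpha: 5S 1Z; Station Beta: 0S 3Z)
4. 1 zombie ← Station Alpha.  (Station Alpha: 5S 2Z; Station Beta: 0S 2Z)
5. 2 scientists → Station Beta.  (Station Alpha: 3S 2Z; Station Beta: 2S 2Z)
6. 1 zombie ← Station Alpha.  (Station Alpha: 3S 3Z; Station Beta: 2S 1Z)
7. 1 scientist and 1 zombie → Station Beta.  (Station Alpha: 2S 2Z; Station Beta: 3S 2Z)
8. 1 scientist ← Station Alpha.  (Station Alpha: 3S 2Z; Station Beta: 2S 2Z)
9. 1 scientist and 1 zombie → Station Beta.  (Station Alpha: 2S 1Z; Station Beta: 3S 3Z)
10. 1 zombie ← Station Alpha.  (Station Alpha: 2S 2Z; Station Beta: 3S 2Z)
11. 1 scientist and 1 zombie → Station Beta.  (Station Alpha: 1S 1Z; Station Beta: 4S 3Z)
12. 1 scientist ← Station Alpha.  (Station Alpha: 2S 1Z; Station Beta: 3S 3Z)
13. 1 scientist and 1 zombie → Station Beta.  (Station Alpha: 1S 0Z; Station Beta: 4S 4Z)
14. 1 zombie ← Station Alpha.  (Station Alpha: 1S 1Z; Station Beta: 4S 3Z)
15. 1 scientist and 1 zombie → Station Beta.  (Station Alpha: 0S 0Z; Station Beta: 5S 4Z)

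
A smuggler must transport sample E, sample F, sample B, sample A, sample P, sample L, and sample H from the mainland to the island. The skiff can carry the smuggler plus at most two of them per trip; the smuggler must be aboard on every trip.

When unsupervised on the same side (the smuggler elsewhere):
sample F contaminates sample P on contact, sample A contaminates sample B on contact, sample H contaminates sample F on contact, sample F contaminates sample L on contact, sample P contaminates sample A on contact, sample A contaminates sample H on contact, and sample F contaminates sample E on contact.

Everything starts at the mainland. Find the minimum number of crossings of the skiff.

9

Counting alone: the smuggler can take at most 2 across per trip to the island, so moving all 7 needs at least 4 loaded trips out, with a return between consecutive ones — at least 7 crossings.
The safety rule pushes this higher. Following every safe sequence of crossings, the most of the 7 that can be at the island as the skiff arrives there on crossing 7 is 6 — never all 7.
So no plan with fewer than 9 crossings exists, and this one achieves 9:
1. Smuggler goes to the island with sample A and sample F.  [the mainland: sample B, sample E, sample H, sample L, sample P | the island: sample A, sample F]
2. Smuggler goes back to the mainland alone.  [the mainland: sample B, sample E, sample H, sample L, sample P | the island: sample A, sample F]
3. Smuggler goes to the island with sample B.  [the mainland: sample E, sample H, sample L, sample P | the island: sample A, sample B, sample F]
4. Smuggler goes back to the mainland with sample A.  [the mainland: sample A, sample E, sample H, sample L, sample P | the island: sample B, sample F]
5. Smuggler goes to the island with sample H and sample P.  [the mainland: sample A, sample E, sample L | the island: sample B, sample F, sample H, sample P]
6. Smuggler goes back to the mainland with sample F.  [the mainland: sample A, sample E, sample F, sample L | the island: sample B, sample H, sample P]
7. Smuggler goes to the island with sample E and sample L.  [the mainland: sample A, sample F | the island: sample B, sample E, sample H, sample L, sample P]
8. Smuggler goes back to the mainland alone.  [the mainland: sample A, sample F | the island: sample B, sample E, sample H, sample L, sample P]
9. Smuggler goes to the island with sample A and sample F.  [the mainland: — | the island: sample A, sample B, sample E, sample F, sample H, sample L, sample P]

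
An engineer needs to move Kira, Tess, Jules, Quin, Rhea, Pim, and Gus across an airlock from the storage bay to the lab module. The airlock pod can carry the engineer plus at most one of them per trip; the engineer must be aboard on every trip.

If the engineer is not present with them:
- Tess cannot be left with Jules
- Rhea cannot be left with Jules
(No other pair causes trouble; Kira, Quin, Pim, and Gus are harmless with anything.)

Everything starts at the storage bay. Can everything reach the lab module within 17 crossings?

Yes — this plan uses 15 crossings (≤ 17):
1. Engineer goes to the lab module with Jules.
2. Engineer goes back to the storage bay alone.
3. Engineer goes to the lab module with Kira.
4. Engineer goes back to the storage bay alone.
5. Engineer goes to the lab module with Tess.
6. Engineer goes back to the storage bay with Jules.
7. Engineer goes to the lab module with Rhea.
8. Engineer goes back to the storage bay alone.
9. Engineer goes to the lab module with Quin.
10. Engineer goes back to the storage bay alone.
11. Engineer goes to the lab module with Pim.
12. Engineer goes back to the storage bay alone.
13. Engineer goes to the lab module with Gus.
14. Engineer goes back to the storage bay alone.
15. Engineer goes to the lab module with Jules.

Yes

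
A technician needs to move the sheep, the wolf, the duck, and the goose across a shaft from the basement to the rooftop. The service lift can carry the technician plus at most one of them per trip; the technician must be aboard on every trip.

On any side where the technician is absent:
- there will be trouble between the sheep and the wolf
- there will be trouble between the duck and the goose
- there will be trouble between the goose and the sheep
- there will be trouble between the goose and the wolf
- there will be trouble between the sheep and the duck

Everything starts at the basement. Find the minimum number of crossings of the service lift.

impossible

Whatever the first load, the items left behind include a forbidden pair without the technician. No opening move is safe, so no plan exists.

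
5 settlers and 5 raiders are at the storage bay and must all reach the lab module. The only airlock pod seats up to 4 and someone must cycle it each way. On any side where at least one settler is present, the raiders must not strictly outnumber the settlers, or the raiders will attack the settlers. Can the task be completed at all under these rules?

Yes

1. 2 raiders → the lab module.  (the storage bay: 5S 3R; the lab module: 0S 2R)
2. 1 raider ← the storage bay.  (the storage bay: 5S 4R; the lab module: 0S 1R)
3. 4 raiders → the lab module.  (the storage bay: 5S 0R; the lab module: 0S 5R)
4. 1 raider ← the storage bay.  (the storage bay: 5S 1R; the lab module: 0S 4R)
5. 4 settlers → the lab module.  (the storage bay: 1S 1R; the lab module: 4S 4R)
6. 1 settler and 1 raider ← the storage bay.  (the storage bay: 2S 2R; the lab module: 3S 3R)
7. 2 settlers and 2 raiders → the lab module.  (the storage bay: 0S 0R; the lab module: 5S 5R)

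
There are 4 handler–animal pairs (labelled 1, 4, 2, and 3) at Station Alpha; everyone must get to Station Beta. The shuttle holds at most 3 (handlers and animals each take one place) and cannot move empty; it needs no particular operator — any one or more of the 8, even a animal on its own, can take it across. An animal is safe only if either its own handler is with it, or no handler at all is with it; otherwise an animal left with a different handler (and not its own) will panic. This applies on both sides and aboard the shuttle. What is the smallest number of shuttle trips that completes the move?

9

Counting alone: each trip to Station Beta takes at most 3 across and each return brings at least 1 back, so after t trips out (and t−1 returns) at most 3t − (t−1) of the 8 are across; that first reaches 8 at t = 4, so at least 7 crossings are needed.
The safety rule pushes this higher. Following every safe sequence of crossings, the most of the 8 that can be at Station Beta as the shuttle arrives there on crossing 7 is 7 — never all 8.
So no plan with fewer than 9 crossings exists, and this one achieves 9:
1. animal 1 and handler 1 cross → Station Beta.
2. handler 1 crosses ← Station Alpha.
3. animal 4, handler 1, and handler 4 cross → Station Beta.
4. animal 1 and handler 1 cross ← Station Alpha.
5. handler 1, handler 2, and handler 3 cross → Station Beta.
6. animal 4 crosses ← Station Alpha.
7. animal 1 and animal 4 cross → Station Beta.
8. animal 1 crosses ← Station Alpha.
9. animal 1, animal 2, and animal 3 cross → Station Beta.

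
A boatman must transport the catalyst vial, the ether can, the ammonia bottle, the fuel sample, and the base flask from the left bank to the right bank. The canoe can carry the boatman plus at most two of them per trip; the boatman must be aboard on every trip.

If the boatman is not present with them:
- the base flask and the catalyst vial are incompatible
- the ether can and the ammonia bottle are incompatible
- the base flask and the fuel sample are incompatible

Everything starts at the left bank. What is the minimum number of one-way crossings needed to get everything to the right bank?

5

Counting alone: the boatman can take at most 2 across per trip to the right bank, so moving all 5 needs at least 3 loaded trips out, with a return between consecutive ones — at least 5 crossings.
The plan below uses exactly 5 crossings, so it is optimal:
1. Boatman goes to the right bank with the base flask and the ether can.
2. Boatman goes back to the left bank alone.
3. Boatman goes to the right bank with the catalyst vial and the fuel sample.
4. Boatman goes back to the left bank with the base flask.
5. Boatman goes to the right bank with the ammonia bottle and the base flask.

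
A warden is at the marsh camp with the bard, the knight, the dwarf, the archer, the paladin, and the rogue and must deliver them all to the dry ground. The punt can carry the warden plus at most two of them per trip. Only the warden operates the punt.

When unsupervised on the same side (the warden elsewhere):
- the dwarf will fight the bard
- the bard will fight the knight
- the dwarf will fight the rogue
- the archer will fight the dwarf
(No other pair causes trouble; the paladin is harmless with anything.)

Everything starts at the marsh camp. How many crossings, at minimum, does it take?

7

Counting alone: the warden can take at most 2 across per trip to the dry ground, so moving all 6 needs at least 3 loaded trips out, with a return between consecutive ones — at least 5 crossings.
The safety rule pushes this higher. Following every safe sequence of crossings, the most of the 6 that can be at the dry ground as the punt arrives there on crossing 5 is 5 — never all 6.
So no plan with fewer than 7 crossings exists, and this one achieves 7:
1. Warden goes to the dry ground with the bard and the dwarf.  [the marsh camp: the archer, the knight, the paladin, the rogue | the dry ground: the bard, the dwarf]
2. Warden goes back to the marsh camp with the bard.  [the marsh camp: the archer, the bard, the knight, the paladin, the rogue | the dry ground: the dwarf]
3. Warden goes to the dry ground with the archer and the bard.  [the marsh camp: the knight, the paladin, the rogue | the dry ground: the archer, the bard, the dwarf]
4. Warden goes back to the marsh camp with the dwarf.  [the marsh camp: the dwarf, the knight, the paladin, the rogue | the dry ground: the archer, the bard]
5. Warden goes to the dry ground with the paladin and the rogue.  [the marsh camp: the dwarf, the knight | the dry ground: the archer, the bard, the paladin, the rogue]
6. Warden goes back to the marsh camp alone.  [the marsh camp: the dwarf, the knight | the dry ground: the archer, the bard, the paladin, the rogue]
7. Warden goes to the dry ground with the dwarf and the knight.  [the marsh camp: — | the dry ground: the archer, the bard, the dwarf, the knight, the paladin, the rogue]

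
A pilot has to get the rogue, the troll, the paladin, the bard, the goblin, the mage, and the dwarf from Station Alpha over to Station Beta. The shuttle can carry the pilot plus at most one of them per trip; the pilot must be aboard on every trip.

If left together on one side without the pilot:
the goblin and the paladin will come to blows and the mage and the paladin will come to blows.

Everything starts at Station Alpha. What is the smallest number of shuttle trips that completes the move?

Counting alone: the pilot can take at most 1 across per trip to Station Beta, so moving all 7 needs at least 7 loaded trips out, with a return between consecutive ones — at least 13 crossings.
The safety rule pushes this higher. Following every safe sequence of crossings, the most of the 7 that can be at Station Beta as the shuttle arrives there on crossing 13 is 6 — never all 7.
So no plan with fewer than 15 crossings exists, and this one achieves 15:
1. Pilot goes to Station Beta with the paladin.  [Station Alpha: the bard, the dwarf, the goblin, the mage, the rogue, the troll | Station Beta: the paladin]
2. Pilot goes back to Station Alpha alone.  [Station Alpha: the bard, the dwarf, the goblin, the mage, the rogue, the troll | Station Beta: the paladin]
3. Pilot goes to Station Beta with the rogue.  [Station Alpha: the bard, the dwarf, the goblin, the mage, the troll | Station Beta: the paladin, the rogue]
4. Pilot goes back to Station Alpha alone.  [Station Alpha: the bard, the dwarf, the goblin, the mage, the troll | Station Beta: the paladin, the rogue]
5. Pilot goes to Station Beta with the troll.  [Station Alpha: the bard, the dwarf, the goblin, the mage | Station Beta: the paladin, the rogue, the troll]
6. Pilot goes back to Station Alpha alone.  [Station Alpha: the bard, the dwarf, the goblin, the mage | Station Beta: the paladin, the rogue, the troll]
7. Pilot goes to Station Beta with the bard.  [Station Alpha: the dwarf, the goblin, the mage | Station Beta: the bard, the paladin, the rogue, the troll]
8. Pilot goes back to Station Alpha alone.  [Station Alpha: the dwarf, the goblin, the mage | Station Beta: the bard, the paladin, the rogue, the troll]
9. Pilot goes to Station Beta with the goblin.  [Station Alpha: the dwarf, the mage | Station Beta: the bard, the goblin, the paladin, the rogue, the troll]
10. Pilot goes back to Station Alpha with the paladin.  [Station Alpha: the dwarf, the mage, the paladin | Station Beta: the bard, the goblin, the rogue, the troll]
11. Pilot goes to Station Beta with the mage.  [Station Alpha: the dwarf, the paladin | Station Beta: the bard, the goblin, the mage, the rogue, the troll]
12. Pilot goes back to Station Alpha alone.  [Station Alpha: the dwarf, the paladin | Station Beta: the bard, the goblin, the mage, the rogue, the troll]
13. Pilot goes to Station Beta with the dwarf.  [Station Alpha: the paladin | Station Beta: the bard, the dwarf, the goblin, the mage, the rogue, the troll]
14. Pilot goes back to Station Alpha alone.  [Station Alpha: the paladin | Station Beta: the bard, the dwarf, the goblin, the mage, the rogue, the troll]
15. Pilot goes to Station Beta with the paladin.  [Station Alpha: — | Station Beta: the bard, the dwarf, the goblin, the mage, the paladin, the rogue, the troll]

15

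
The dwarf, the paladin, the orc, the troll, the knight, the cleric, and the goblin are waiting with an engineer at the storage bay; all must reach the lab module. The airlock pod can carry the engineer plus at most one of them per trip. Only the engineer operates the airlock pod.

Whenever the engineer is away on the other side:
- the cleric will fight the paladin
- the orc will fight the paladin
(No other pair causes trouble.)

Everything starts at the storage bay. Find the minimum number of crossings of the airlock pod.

Counting alone: the engineer can take at most 1 across per trip to the lab module, so moving all 7 needs at least 7 loaded trips out, with a return between consecutive ones — at least 13 crossings.
The safety rule pushes this higher. Following every safe sequence of crossings, the most of the 7 that can be at the lab module as the airlock pod arrives there on crossing 13 is 6 — never all 7.
So no plan with fewer than 15 crossings exists, and this one achieves 15:
1. Engineer goes to the lab module with the paladin.
2. Engineer goes back to the storage bay alone.
3. Engineer goes to the lab module with the dwarf.
4. Engineer goes back to the storage bay alone.
5. Engineer goes to the lab module with the orc.
6. Engineer goes back to the storage bay with the paladin.
7. Engineer goes to the lab module with the cleric.
8. Engineer goes back to the storage bay alone.
9. Engineer goes to the lab module with the troll.
10. Engineer goes back to the storage bay alone.
11. Engineer goes to the lab module with the knight.
12. Engineer goes back to the storage bay alone.
13. Engineer goes to the lab module with the goblin.
14. Engineer goes back to the storage bay alone.
15. Engineer goes to the lab module with the paladin.

15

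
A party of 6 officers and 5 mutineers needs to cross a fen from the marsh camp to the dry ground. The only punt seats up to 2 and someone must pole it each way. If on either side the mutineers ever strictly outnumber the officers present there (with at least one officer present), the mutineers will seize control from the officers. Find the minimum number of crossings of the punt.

19

Counting alone: each trip to the dry ground takes at most 2 across and each return brings at least 1 back, so after t trips out (and t−1 returns) at most 2t − (t−1) of the 11 are across; that first reaches 11 at t = 10, so at least 19 crossings are needed.
The plan below uses exactly 19 crossings, so it is optimal:
1. 2 mutineers → the dry ground.  (the marsh camp: 6O 3M; the dry ground: 0O 2M)
2. 1 mutineer ← the marsh camp.  (the marsh camp: 6O 4M; the dry ground: 0O 1M)
3. 2 mutineers → the dry ground.  (the marsh camp: 6O 2M; the dry ground: 0O 3M)
4. 1 mutineer ← the marsh camp.  (the marsh camp: 6O 3M; the dry ground: 0O 2M)
5. 2 officers → the dry ground.  (the marsh camp: 4O 3M; the dry ground: 2O 2M)
6. 1 mutineer ← the marsh camp.  (the marsh camp: 4O 4M; the dry ground: 2O 1M)
7. 1 officer and 1 mutineer → the dry ground.  (the marsh camp: 3O 3M; the dry ground: 3O 2M)
8. 1 officer ← the marsh camp.  (the marsh camp: 4O 3M; the dry ground: 2O 2M)
9. 1 officer and 1 mutineer → the dry ground.  (the marsh camp: 3O 2M; the dry ground: 3O 3M)
10. 1 mutineer ← the marsh camp.  (the marsh camp: 3O 3M; the dry ground: 3O 2M)
11. 1 officer and 1 mutineer → the dry ground.  (the marsh camp: 2O 2M; the dry ground: 4O 3M)
12. 1 officer ← the marsh camp.  (the marsh camp: 3O 2M; the dry ground: 3O 3M)
13. 1 officer and 1 mutineer → the dry ground.  (the marsh camp: 2O 1M; the dry ground: 4O 4M)
14. 1 mutineer ← the marsh camp.  (the marsh camp: 2O 2M; the dry ground: 4O 3M)
15. 1 officer and 1 mutineer → the dry ground.  (the marsh camp: 1O 1M; the dry ground: 5O 4M)
16. 1 officer ← the marsh camp.  (the marsh camp: 2O 1M; the dry ground: 4O 4M)
17. 1 officer and 1 mutineer → the dry ground.  (the marsh camp: 1O 0M; the dry ground: 5O 5M)
18. 1 mutineer ← the marsh camp.  (the marsh camp: 1O 1M; the dry ground: 5O 4M)
19. 1 officer and 1 mutineer → the dry ground.  (the marsh camp: 0O 0M; the dry ground: 6O 5M)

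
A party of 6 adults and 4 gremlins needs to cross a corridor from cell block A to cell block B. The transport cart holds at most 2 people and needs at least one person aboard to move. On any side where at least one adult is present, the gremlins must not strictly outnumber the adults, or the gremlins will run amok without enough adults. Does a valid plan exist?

1. 2 gremlins → cell block B.  (cell block A: 6A 2G; cell block B: 0A 2G)
2. 1 gremlin ← cell block A.  (cell block A: 6A 3G; cell block B: 0A 1G)
3. 2 gremlins → cell block B.  (cell block A: 6A 1G; cell block B: 0A 3G)
4. 1 gremlin ← cell block A.  (cell block A: 6A 2G; cell block B: 0A 2G)
5. 2 adults → cell block B.  (cell block A: 4A 2G; cell block B: 2A 2G)
6. 1 gremlin ← cell block A.  (cell block A: 4A 3G; cell block B: 2A 1G)
7. 1 adult and 1 gremlin → cell block B.  (cell block A: 3A 2G; cell block B: 3A 2G)
8. 1 gremlin ← cell block A.  (cell block A: 3A 3G; cell block B: 3A 1G)
9. 2 gremlins → cell block B.  (cell block A: 3A 1G; cell block B: 3A 3G)
10. 1 gremlin ← cell block A.  (cell block A: 3A 2G; cell block B: 3A 2G)
11. 1 adult and 1 gremlin → cell block B.  (cell block A: 2A 1G; cell block B: 4A 3G)
12. 1 gremlin ← cell block A.  (cell block A: 2A 2G; cell block B: 4A 2G)
13. 2 gremlins → cell block B.  (cell block A: 2A 0G; cell block B: 4A 4G)
14. 1 gremlin ← cell block A.  (cell block A: 2A 1G; cell block B: 4A 3G)
15. 1 adult and 1 gremlin → cell block B.  (cell block A: 1A 0G; cell block B: 5A 4G)
16. 1 gremlin ← cell block A.  (cell block A: 1A 1G; cell block B: 5A 3G)
17. 1 adult and 1 gremlin → cell block B.  (cell block A: 0A 0G; cell block B: 6A 4G)

Yes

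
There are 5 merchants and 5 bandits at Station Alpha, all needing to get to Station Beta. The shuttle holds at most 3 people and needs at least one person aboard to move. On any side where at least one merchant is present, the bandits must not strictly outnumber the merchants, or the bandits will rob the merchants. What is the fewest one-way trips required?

11

Counting alone: each trip to Station Beta takes at most 3 across and each return brings at least 1 back, so after t trips out (and t−1 returns) at most 3t − (t−1) of the 10 are across; that first reaches 10 at t = 5, so at least 9 crossings are needed.
The safety rule pushes this higher. Following every safe sequence of crossings, the most of the 10 that can be at Station Beta as the shuttle arrives there on crossing 9 is 9 — never all 10.
So no plan with fewer than 11 crossings exists, and this one achieves 11:
1. 2 bandits → Station Beta.  (Station Alpha: 5M 3B; Station Beta: 0M 2B)
2. 1 bandit ← Station Alpha.  (Station Alpha: 5M 4B; Station Beta: 0M 1B)
3. 3 bandits → Station Beta.  (Station Alpha: 5M 1B; Station Beta: 0M 4B)
4. 1 bandit ← Station Alpha.  (Station Alpha: 5M 2B; Station Beta: 0M 3B)
5. 3 merchants → Station Beta.  (Station Alpha: 2M 2B; Station Beta: 3M 3B)
6. 1 merchant and 1 bandit ← Station Alpha.  (Station Alpha: 3M 3B; Station Beta: 2M 2B)
7. 3 merchants → Station Beta.  (Station Alpha: 0M 3B; Station Beta: 5M 2B)
8. 1 bandit ← Station Alpha.  (Station Alpha: 0M 4B; Station Beta: 5M 1B)
9. 2 bandits → Station Beta.  (Station Alpha: 0M 2B; Station Beta: 5M 3B)
10. 1 bandit ← Station Alpha.  (Station Alpha: 0M 3B; Station Beta: 5M 2B)
11. 3 bandits → Station Beta.  (Station Alpha: 0M 0B; Station Beta: 5M 5B)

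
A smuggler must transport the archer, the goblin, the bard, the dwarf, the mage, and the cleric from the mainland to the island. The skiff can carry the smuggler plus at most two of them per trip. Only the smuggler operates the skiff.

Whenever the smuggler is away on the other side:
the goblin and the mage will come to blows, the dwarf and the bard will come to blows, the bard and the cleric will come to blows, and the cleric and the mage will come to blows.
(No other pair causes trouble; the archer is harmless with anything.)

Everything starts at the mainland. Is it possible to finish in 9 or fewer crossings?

Yes — this plan uses 7 crossings (≤ 9):
1. Smuggler goes to the island with the bard and the mage.
2. Smuggler goes back to the mainland alone.
3. Smuggler goes to the island with the archer and the goblin.
4. Smuggler goes back to the mainland with the mage.
5. Smuggler goes to the island with the cleric and the dwarf.
6. Smuggler goes back to the mainland with the bard.
7. Smuggler goes to the island with the bard and the mage.

Yes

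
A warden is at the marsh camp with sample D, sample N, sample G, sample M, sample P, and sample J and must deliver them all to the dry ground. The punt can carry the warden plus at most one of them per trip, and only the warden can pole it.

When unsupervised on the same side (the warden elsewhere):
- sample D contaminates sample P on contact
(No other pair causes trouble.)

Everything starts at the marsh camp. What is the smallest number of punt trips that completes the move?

Counting alone: the warden can take at most 1 across per trip to the dry ground, so moving all 6 needs at least 6 loaded trips out, with a return between consecutive ones — at least 11 crossings.
The plan below uses exactly 11 crossings, so it is optimal:
1. Warden goes to the dry ground with sample D.  [the marsh camp: sample G, sample J, sample M, sample N, sample P | the dry ground: sample D]
2. Warden goes back to the marsh camp alone.  [the marsh camp: sample G, sample J, sample M, sample N, sample P | the dry ground: sample D]
3. Warden goes to the dry ground with sample N.  [the marsh camp: sample G, sample J, sample M, sample P | the dry ground: sample D, sample N]
4. Warden goes back to the marsh camp alone.  [the marsh camp: sample G, sample J, sample M, sample P | the dry ground: sample D, sample N]
5. Warden goes to the dry ground with sample G.  [the marsh camp: sample J, sample M, sample P | the dry ground: sample D, sample G, sample N]
6. Warden goes back to the marsh camp alone.  [the marsh camp: sample J, sample M, sample P | the dry ground: sample D, sample G, sample N]
7. Warden goes to the dry ground with sample M.  [the marsh camp: sample J, sample P | the dry ground: sample D, sample G, sample M, sample N]
8. Warden goes back to the marsh camp alone.  [the marsh camp: sample J, sample P | the dry ground: sample D, sample G, sample M, sample N]
9. Warden goes to the dry ground with sample J.  [the marsh camp: sample P | the dry ground: sample D, sample G, sample J, sample M, sample N]
10. Warden goes back to the marsh camp alone.  [the marsh camp: sample P | the dry ground: sample D, sample G, sample J, sample M, sample N]
11. Warden goes to the dry ground with sample P.  [the marsh camp: — | the dry ground: sample D, sample G, sample J, sample M, sample N, sample P]

11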